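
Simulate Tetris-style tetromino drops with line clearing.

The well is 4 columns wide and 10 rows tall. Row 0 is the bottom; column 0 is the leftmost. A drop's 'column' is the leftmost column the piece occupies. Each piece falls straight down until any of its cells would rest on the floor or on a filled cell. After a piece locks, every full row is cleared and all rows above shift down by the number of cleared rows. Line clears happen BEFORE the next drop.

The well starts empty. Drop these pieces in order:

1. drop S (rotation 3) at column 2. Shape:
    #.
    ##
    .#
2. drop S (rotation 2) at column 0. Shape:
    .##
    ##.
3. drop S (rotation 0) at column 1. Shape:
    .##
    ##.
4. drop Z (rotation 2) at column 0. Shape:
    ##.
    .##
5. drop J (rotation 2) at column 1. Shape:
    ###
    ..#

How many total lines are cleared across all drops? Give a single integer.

Drop 1: S rot3 at col 2 lands with bottom-row=0; cleared 0 line(s) (total 0); column heights now [0 0 3 2], max=3
Drop 2: S rot2 at col 0 lands with bottom-row=2; cleared 0 line(s) (total 0); column heights now [3 4 4 2], max=4
Drop 3: S rot0 at col 1 lands with bottom-row=4; cleared 0 line(s) (total 0); column heights now [3 5 6 6], max=6
Drop 4: Z rot2 at col 0 lands with bottom-row=6; cleared 0 line(s) (total 0); column heights now [8 8 7 6], max=8
Drop 5: J rot2 at col 1 lands with bottom-row=7; cleared 0 line(s) (total 0); column heights now [8 9 9 9], max=9

Answer: 0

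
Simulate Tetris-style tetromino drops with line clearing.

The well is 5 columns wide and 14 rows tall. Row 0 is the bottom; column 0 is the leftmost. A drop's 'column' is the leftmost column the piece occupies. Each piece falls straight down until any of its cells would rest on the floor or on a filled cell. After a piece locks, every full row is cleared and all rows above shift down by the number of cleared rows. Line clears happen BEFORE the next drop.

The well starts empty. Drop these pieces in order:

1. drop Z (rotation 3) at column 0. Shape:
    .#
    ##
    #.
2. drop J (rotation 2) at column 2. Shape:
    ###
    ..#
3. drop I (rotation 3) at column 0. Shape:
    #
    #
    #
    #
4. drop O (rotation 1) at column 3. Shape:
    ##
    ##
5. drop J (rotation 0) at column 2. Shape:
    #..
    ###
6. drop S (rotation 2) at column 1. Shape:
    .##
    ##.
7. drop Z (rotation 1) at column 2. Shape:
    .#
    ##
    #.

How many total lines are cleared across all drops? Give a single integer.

Drop 1: Z rot3 at col 0 lands with bottom-row=0; cleared 0 line(s) (total 0); column heights now [2 3 0 0 0], max=3
Drop 2: J rot2 at col 2 lands with bottom-row=0; cleared 1 line(s) (total 1); column heights now [1 2 0 0 1], max=2
Drop 3: I rot3 at col 0 lands with bottom-row=1; cleared 0 line(s) (total 1); column heights now [5 2 0 0 1], max=5
Drop 4: O rot1 at col 3 lands with bottom-row=1; cleared 0 line(s) (total 1); column heights now [5 2 0 3 3], max=5
Drop 5: J rot0 at col 2 lands with bottom-row=3; cleared 0 line(s) (total 1); column heights now [5 2 5 4 4], max=5
Drop 6: S rot2 at col 1 lands with bottom-row=5; cleared 0 line(s) (total 1); column heights now [5 6 7 7 4], max=7
Drop 7: Z rot1 at col 2 lands with bottom-row=7; cleared 0 line(s) (total 1); column heights now [5 6 9 10 4], max=10

Answer: 1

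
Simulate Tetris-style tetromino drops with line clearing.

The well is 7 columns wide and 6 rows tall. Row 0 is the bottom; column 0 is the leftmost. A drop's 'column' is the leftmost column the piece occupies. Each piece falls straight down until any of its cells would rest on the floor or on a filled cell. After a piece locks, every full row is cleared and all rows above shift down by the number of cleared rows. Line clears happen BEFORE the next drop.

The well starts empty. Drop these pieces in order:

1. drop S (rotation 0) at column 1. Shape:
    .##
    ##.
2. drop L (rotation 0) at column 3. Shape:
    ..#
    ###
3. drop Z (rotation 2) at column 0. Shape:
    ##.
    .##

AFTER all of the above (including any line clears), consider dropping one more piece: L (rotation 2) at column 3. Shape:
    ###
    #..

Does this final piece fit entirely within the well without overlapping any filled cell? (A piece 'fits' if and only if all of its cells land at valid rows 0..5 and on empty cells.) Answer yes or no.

Drop 1: S rot0 at col 1 lands with bottom-row=0; cleared 0 line(s) (total 0); column heights now [0 1 2 2 0 0 0], max=2
Drop 2: L rot0 at col 3 lands with bottom-row=2; cleared 0 line(s) (total 0); column heights now [0 1 2 3 3 4 0], max=4
Drop 3: Z rot2 at col 0 lands with bottom-row=2; cleared 0 line(s) (total 0); column heights now [4 4 3 3 3 4 0], max=4
Test piece L rot2 at col 3 (width 3): heights before test = [4 4 3 3 3 4 0]; fits = True

Answer: yes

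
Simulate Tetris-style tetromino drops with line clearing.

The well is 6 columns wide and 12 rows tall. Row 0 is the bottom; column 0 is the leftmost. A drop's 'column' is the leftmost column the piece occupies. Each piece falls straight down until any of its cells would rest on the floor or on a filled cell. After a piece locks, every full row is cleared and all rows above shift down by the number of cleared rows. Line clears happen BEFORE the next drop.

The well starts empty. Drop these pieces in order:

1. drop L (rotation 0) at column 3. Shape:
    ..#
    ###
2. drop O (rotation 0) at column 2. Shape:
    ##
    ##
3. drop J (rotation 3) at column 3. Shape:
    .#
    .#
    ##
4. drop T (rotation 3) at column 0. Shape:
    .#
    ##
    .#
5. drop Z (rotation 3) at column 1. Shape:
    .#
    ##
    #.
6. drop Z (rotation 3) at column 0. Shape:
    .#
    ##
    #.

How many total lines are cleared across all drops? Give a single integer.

Drop 1: L rot0 at col 3 lands with bottom-row=0; cleared 0 line(s) (total 0); column heights now [0 0 0 1 1 2], max=2
Drop 2: O rot0 at col 2 lands with bottom-row=1; cleared 0 line(s) (total 0); column heights now [0 0 3 3 1 2], max=3
Drop 3: J rot3 at col 3 lands with bottom-row=3; cleared 0 line(s) (total 0); column heights now [0 0 3 4 6 2], max=6
Drop 4: T rot3 at col 0 lands with bottom-row=0; cleared 0 line(s) (total 0); column heights now [2 3 3 4 6 2], max=6
Drop 5: Z rot3 at col 1 lands with bottom-row=3; cleared 0 line(s) (total 0); column heights now [2 5 6 4 6 2], max=6
Drop 6: Z rot3 at col 0 lands with bottom-row=4; cleared 0 line(s) (total 0); column heights now [6 7 6 4 6 2], max=7

Answer: 0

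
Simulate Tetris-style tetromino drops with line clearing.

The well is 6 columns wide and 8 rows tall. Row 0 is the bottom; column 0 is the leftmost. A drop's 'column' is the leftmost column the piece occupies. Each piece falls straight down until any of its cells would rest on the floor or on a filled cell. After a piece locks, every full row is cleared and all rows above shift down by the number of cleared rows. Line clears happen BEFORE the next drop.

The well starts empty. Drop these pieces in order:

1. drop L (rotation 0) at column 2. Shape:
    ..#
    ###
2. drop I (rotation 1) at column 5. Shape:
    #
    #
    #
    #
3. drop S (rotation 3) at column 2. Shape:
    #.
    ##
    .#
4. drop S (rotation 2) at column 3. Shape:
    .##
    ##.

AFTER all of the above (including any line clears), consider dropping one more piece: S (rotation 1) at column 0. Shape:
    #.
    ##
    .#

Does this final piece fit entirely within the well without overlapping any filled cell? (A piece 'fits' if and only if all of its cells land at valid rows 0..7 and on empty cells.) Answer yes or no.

Drop 1: L rot0 at col 2 lands with bottom-row=0; cleared 0 line(s) (total 0); column heights now [0 0 1 1 2 0], max=2
Drop 2: I rot1 at col 5 lands with bottom-row=0; cleared 0 line(s) (total 0); column heights now [0 0 1 1 2 4], max=4
Drop 3: S rot3 at col 2 lands with bottom-row=1; cleared 0 line(s) (total 0); column heights now [0 0 4 3 2 4], max=4
Drop 4: S rot2 at col 3 lands with bottom-row=3; cleared 0 line(s) (total 0); column heights now [0 0 4 4 5 5], max=5
Test piece S rot1 at col 0 (width 2): heights before test = [0 0 4 4 5 5]; fits = True

Answer: yes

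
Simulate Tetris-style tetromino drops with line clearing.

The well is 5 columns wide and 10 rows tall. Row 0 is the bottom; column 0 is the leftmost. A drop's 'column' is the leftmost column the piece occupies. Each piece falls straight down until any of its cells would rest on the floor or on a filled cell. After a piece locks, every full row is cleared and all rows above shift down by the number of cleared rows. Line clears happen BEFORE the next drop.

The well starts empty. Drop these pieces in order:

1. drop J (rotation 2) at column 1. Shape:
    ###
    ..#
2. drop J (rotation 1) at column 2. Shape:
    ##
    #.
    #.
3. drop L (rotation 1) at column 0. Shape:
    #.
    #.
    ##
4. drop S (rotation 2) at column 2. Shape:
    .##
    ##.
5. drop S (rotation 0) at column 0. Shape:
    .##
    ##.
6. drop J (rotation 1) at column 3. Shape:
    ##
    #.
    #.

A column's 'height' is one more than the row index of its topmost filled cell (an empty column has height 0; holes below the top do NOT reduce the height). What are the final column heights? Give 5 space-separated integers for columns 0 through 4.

Answer: 6 7 7 10 10

Derivation:
Drop 1: J rot2 at col 1 lands with bottom-row=0; cleared 0 line(s) (total 0); column heights now [0 2 2 2 0], max=2
Drop 2: J rot1 at col 2 lands with bottom-row=2; cleared 0 line(s) (total 0); column heights now [0 2 5 5 0], max=5
Drop 3: L rot1 at col 0 lands with bottom-row=2; cleared 0 line(s) (total 0); column heights now [5 3 5 5 0], max=5
Drop 4: S rot2 at col 2 lands with bottom-row=5; cleared 0 line(s) (total 0); column heights now [5 3 6 7 7], max=7
Drop 5: S rot0 at col 0 lands with bottom-row=5; cleared 0 line(s) (total 0); column heights now [6 7 7 7 7], max=7
Drop 6: J rot1 at col 3 lands with bottom-row=7; cleared 0 line(s) (total 0); column heights now [6 7 7 10 10], max=10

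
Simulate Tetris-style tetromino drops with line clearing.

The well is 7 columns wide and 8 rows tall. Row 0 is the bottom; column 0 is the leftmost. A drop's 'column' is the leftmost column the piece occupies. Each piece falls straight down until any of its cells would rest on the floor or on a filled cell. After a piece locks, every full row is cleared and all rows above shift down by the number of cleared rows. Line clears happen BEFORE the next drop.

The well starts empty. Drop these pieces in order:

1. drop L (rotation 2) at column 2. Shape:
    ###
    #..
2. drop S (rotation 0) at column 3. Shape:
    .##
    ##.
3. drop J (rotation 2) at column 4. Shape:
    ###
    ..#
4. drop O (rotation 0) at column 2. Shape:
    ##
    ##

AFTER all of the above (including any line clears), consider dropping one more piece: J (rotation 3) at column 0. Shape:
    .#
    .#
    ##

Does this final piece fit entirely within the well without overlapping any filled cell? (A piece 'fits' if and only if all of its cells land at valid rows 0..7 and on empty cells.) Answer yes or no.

Drop 1: L rot2 at col 2 lands with bottom-row=0; cleared 0 line(s) (total 0); column heights now [0 0 2 2 2 0 0], max=2
Drop 2: S rot0 at col 3 lands with bottom-row=2; cleared 0 line(s) (total 0); column heights now [0 0 2 3 4 4 0], max=4
Drop 3: J rot2 at col 4 lands with bottom-row=3; cleared 0 line(s) (total 0); column heights now [0 0 2 3 5 5 5], max=5
Drop 4: O rot0 at col 2 lands with bottom-row=3; cleared 0 line(s) (total 0); column heights now [0 0 5 5 5 5 5], max=5
Test piece J rot3 at col 0 (width 2): heights before test = [0 0 5 5 5 5 5]; fits = True

Answer: yes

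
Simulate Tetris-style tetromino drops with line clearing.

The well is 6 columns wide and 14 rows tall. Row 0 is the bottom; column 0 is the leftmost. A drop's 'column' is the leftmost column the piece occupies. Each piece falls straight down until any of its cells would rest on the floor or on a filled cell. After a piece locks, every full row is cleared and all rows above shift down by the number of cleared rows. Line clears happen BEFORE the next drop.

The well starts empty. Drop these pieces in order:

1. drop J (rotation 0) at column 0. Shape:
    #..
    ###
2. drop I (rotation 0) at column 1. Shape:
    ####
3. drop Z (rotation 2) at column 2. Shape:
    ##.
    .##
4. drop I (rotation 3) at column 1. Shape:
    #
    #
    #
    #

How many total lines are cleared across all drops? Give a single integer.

Drop 1: J rot0 at col 0 lands with bottom-row=0; cleared 0 line(s) (total 0); column heights now [2 1 1 0 0 0], max=2
Drop 2: I rot0 at col 1 lands with bottom-row=1; cleared 0 line(s) (total 0); column heights now [2 2 2 2 2 0], max=2
Drop 3: Z rot2 at col 2 lands with bottom-row=2; cleared 0 line(s) (total 0); column heights now [2 2 4 4 3 0], max=4
Drop 4: I rot3 at col 1 lands with bottom-row=2; cleared 0 line(s) (total 0); column heights now [2 6 4 4 3 0], max=6

Answer: 0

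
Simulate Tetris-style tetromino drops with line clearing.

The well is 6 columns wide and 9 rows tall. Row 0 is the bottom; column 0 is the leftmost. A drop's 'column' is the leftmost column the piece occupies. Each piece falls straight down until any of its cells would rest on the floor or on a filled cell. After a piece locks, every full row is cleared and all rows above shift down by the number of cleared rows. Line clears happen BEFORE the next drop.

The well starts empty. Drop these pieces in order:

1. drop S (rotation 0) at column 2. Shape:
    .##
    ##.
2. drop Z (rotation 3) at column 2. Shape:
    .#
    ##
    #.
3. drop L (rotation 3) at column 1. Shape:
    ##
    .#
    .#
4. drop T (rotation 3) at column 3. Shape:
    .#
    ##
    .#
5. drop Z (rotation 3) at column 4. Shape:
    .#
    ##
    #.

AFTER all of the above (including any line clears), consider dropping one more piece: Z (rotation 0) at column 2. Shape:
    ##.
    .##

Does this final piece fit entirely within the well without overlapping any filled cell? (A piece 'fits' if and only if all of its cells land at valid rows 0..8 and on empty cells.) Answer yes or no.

Drop 1: S rot0 at col 2 lands with bottom-row=0; cleared 0 line(s) (total 0); column heights now [0 0 1 2 2 0], max=2
Drop 2: Z rot3 at col 2 lands with bottom-row=1; cleared 0 line(s) (total 0); column heights now [0 0 3 4 2 0], max=4
Drop 3: L rot3 at col 1 lands with bottom-row=3; cleared 0 line(s) (total 0); column heights now [0 6 6 4 2 0], max=6
Drop 4: T rot3 at col 3 lands with bottom-row=3; cleared 0 line(s) (total 0); column heights now [0 6 6 5 6 0], max=6
Drop 5: Z rot3 at col 4 lands with bottom-row=6; cleared 0 line(s) (total 0); column heights now [0 6 6 5 8 9], max=9
Test piece Z rot0 at col 2 (width 3): heights before test = [0 6 6 5 8 9]; fits = False

Answer: no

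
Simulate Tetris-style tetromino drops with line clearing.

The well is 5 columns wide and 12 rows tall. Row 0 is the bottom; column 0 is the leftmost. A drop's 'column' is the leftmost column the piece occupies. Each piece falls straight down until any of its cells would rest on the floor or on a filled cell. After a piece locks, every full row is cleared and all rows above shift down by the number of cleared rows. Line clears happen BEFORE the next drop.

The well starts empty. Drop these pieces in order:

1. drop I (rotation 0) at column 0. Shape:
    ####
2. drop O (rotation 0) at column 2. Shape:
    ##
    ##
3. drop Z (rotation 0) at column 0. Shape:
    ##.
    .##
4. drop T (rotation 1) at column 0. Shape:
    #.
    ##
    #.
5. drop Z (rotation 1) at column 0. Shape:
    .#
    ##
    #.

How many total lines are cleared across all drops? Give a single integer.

Answer: 0

Derivation:
Drop 1: I rot0 at col 0 lands with bottom-row=0; cleared 0 line(s) (total 0); column heights now [1 1 1 1 0], max=1
Drop 2: O rot0 at col 2 lands with bottom-row=1; cleared 0 line(s) (total 0); column heights now [1 1 3 3 0], max=3
Drop 3: Z rot0 at col 0 lands with bottom-row=3; cleared 0 line(s) (total 0); column heights now [5 5 4 3 0], max=5
Drop 4: T rot1 at col 0 lands with bottom-row=5; cleared 0 line(s) (total 0); column heights now [8 7 4 3 0], max=8
Drop 5: Z rot1 at col 0 lands with bottom-row=8; cleared 0 line(s) (total 0); column heights now [10 11 4 3 0], max=11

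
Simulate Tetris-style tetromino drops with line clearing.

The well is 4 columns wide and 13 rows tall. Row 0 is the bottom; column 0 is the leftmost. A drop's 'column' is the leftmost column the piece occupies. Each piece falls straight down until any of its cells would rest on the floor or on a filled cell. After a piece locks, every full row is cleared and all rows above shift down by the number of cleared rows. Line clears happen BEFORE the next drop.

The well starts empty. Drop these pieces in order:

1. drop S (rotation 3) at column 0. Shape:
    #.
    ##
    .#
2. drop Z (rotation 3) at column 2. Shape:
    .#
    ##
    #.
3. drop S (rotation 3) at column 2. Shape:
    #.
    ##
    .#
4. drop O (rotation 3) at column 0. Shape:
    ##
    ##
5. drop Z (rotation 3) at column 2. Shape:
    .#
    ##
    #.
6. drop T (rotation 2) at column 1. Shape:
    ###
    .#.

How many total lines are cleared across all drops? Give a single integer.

Drop 1: S rot3 at col 0 lands with bottom-row=0; cleared 0 line(s) (total 0); column heights now [3 2 0 0], max=3
Drop 2: Z rot3 at col 2 lands with bottom-row=0; cleared 1 line(s) (total 1); column heights now [2 1 1 2], max=2
Drop 3: S rot3 at col 2 lands with bottom-row=2; cleared 0 line(s) (total 1); column heights now [2 1 5 4], max=5
Drop 4: O rot3 at col 0 lands with bottom-row=2; cleared 1 line(s) (total 2); column heights now [3 3 4 3], max=4
Drop 5: Z rot3 at col 2 lands with bottom-row=4; cleared 0 line(s) (total 2); column heights now [3 3 6 7], max=7
Drop 6: T rot2 at col 1 lands with bottom-row=6; cleared 0 line(s) (total 2); column heights now [3 8 8 8], max=8

Answer: 2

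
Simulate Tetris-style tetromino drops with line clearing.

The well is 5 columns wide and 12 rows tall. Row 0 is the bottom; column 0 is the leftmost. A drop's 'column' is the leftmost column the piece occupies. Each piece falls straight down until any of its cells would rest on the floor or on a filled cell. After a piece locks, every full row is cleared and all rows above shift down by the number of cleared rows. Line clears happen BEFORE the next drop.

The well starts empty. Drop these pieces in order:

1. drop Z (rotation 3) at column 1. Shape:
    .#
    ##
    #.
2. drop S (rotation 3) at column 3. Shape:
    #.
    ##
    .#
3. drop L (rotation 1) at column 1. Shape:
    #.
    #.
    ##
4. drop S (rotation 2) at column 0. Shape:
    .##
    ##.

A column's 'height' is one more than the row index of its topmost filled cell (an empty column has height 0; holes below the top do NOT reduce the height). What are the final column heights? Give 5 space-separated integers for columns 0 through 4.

Answer: 7 8 8 3 2

Derivation:
Drop 1: Z rot3 at col 1 lands with bottom-row=0; cleared 0 line(s) (total 0); column heights now [0 2 3 0 0], max=3
Drop 2: S rot3 at col 3 lands with bottom-row=0; cleared 0 line(s) (total 0); column heights now [0 2 3 3 2], max=3
Drop 3: L rot1 at col 1 lands with bottom-row=3; cleared 0 line(s) (total 0); column heights now [0 6 4 3 2], max=6
Drop 4: S rot2 at col 0 lands with bottom-row=6; cleared 0 line(s) (total 0); column heights now [7 8 8 3 2], max=8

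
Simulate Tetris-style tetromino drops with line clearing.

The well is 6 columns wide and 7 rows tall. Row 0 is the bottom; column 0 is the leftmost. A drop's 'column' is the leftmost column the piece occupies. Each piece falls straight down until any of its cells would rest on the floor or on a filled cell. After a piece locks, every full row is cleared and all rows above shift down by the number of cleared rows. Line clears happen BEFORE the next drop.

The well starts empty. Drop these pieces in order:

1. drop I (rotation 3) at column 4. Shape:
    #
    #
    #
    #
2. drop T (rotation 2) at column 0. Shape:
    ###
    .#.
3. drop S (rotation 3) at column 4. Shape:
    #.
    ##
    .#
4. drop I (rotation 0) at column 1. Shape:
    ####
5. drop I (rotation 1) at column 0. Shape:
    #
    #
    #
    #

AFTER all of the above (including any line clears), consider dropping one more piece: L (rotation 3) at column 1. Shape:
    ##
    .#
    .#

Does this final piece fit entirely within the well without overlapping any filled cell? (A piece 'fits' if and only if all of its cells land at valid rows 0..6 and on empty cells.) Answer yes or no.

Answer: no

Derivation:
Drop 1: I rot3 at col 4 lands with bottom-row=0; cleared 0 line(s) (total 0); column heights now [0 0 0 0 4 0], max=4
Drop 2: T rot2 at col 0 lands with bottom-row=0; cleared 0 line(s) (total 0); column heights now [2 2 2 0 4 0], max=4
Drop 3: S rot3 at col 4 lands with bottom-row=3; cleared 0 line(s) (total 0); column heights now [2 2 2 0 6 5], max=6
Drop 4: I rot0 at col 1 lands with bottom-row=6; cleared 0 line(s) (total 0); column heights now [2 7 7 7 7 5], max=7
Drop 5: I rot1 at col 0 lands with bottom-row=2; cleared 0 line(s) (total 0); column heights now [6 7 7 7 7 5], max=7
Test piece L rot3 at col 1 (width 2): heights before test = [6 7 7 7 7 5]; fits = False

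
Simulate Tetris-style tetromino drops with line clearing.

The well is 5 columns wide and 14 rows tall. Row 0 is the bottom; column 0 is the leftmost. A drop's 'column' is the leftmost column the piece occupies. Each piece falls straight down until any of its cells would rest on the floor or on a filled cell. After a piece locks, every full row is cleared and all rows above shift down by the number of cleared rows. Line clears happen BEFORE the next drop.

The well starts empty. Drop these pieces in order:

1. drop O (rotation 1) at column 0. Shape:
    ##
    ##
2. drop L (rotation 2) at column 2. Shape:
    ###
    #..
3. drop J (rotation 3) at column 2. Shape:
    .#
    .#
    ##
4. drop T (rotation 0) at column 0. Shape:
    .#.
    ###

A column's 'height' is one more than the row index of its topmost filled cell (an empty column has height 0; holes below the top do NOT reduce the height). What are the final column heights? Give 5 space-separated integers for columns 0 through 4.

Answer: 3 4 3 4 0

Derivation:
Drop 1: O rot1 at col 0 lands with bottom-row=0; cleared 0 line(s) (total 0); column heights now [2 2 0 0 0], max=2
Drop 2: L rot2 at col 2 lands with bottom-row=0; cleared 1 line(s) (total 1); column heights now [1 1 1 0 0], max=1
Drop 3: J rot3 at col 2 lands with bottom-row=1; cleared 0 line(s) (total 1); column heights now [1 1 2 4 0], max=4
Drop 4: T rot0 at col 0 lands with bottom-row=2; cleared 0 line(s) (total 1); column heights now [3 4 3 4 0], max=4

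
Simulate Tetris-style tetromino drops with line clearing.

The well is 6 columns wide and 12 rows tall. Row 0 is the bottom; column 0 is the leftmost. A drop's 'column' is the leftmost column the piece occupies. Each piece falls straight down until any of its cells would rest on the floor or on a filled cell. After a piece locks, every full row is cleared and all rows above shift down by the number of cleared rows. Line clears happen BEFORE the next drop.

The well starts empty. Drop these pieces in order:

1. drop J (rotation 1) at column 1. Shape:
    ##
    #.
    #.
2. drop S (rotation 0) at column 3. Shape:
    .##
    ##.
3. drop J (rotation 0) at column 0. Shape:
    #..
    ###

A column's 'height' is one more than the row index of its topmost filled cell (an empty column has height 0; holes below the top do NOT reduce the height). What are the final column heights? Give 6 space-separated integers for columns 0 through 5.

Drop 1: J rot1 at col 1 lands with bottom-row=0; cleared 0 line(s) (total 0); column heights now [0 3 3 0 0 0], max=3
Drop 2: S rot0 at col 3 lands with bottom-row=0; cleared 0 line(s) (total 0); column heights now [0 3 3 1 2 2], max=3
Drop 3: J rot0 at col 0 lands with bottom-row=3; cleared 0 line(s) (total 0); column heights now [5 4 4 1 2 2], max=5

Answer: 5 4 4 1 2 2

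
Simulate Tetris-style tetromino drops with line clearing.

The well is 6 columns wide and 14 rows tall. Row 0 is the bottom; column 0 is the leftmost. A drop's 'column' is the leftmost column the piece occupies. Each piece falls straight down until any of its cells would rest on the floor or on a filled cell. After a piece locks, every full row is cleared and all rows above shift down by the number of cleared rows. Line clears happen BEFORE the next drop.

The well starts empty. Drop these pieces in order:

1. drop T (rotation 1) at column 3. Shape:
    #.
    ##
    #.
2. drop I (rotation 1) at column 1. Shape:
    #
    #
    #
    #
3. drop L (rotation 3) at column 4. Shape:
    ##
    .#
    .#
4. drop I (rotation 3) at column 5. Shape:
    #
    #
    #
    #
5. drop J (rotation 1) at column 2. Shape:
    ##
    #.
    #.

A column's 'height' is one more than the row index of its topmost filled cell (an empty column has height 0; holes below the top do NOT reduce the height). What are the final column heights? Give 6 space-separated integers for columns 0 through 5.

Drop 1: T rot1 at col 3 lands with bottom-row=0; cleared 0 line(s) (total 0); column heights now [0 0 0 3 2 0], max=3
Drop 2: I rot1 at col 1 lands with bottom-row=0; cleared 0 line(s) (total 0); column heights now [0 4 0 3 2 0], max=4
Drop 3: L rot3 at col 4 lands with bottom-row=0; cleared 0 line(s) (total 0); column heights now [0 4 0 3 3 3], max=4
Drop 4: I rot3 at col 5 lands with bottom-row=3; cleared 0 line(s) (total 0); column heights now [0 4 0 3 3 7], max=7
Drop 5: J rot1 at col 2 lands with bottom-row=1; cleared 0 line(s) (total 0); column heights now [0 4 4 4 3 7], max=7

Answer: 0 4 4 4 3 7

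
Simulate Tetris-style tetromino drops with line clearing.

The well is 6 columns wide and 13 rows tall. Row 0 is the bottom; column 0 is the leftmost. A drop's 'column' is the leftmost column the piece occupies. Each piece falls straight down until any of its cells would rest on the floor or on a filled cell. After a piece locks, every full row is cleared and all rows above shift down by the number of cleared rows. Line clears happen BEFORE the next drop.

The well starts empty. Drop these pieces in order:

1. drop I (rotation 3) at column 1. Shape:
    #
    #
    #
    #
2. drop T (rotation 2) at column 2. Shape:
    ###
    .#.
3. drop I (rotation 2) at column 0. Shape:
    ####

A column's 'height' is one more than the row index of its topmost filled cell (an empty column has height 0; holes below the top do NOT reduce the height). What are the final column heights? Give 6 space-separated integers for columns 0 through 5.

Answer: 5 5 5 5 2 0

Derivation:
Drop 1: I rot3 at col 1 lands with bottom-row=0; cleared 0 line(s) (total 0); column heights now [0 4 0 0 0 0], max=4
Drop 2: T rot2 at col 2 lands with bottom-row=0; cleared 0 line(s) (total 0); column heights now [0 4 2 2 2 0], max=4
Drop 3: I rot2 at col 0 lands with bottom-row=4; cleared 0 line(s) (total 0); column heights now [5 5 5 5 2 0], max=5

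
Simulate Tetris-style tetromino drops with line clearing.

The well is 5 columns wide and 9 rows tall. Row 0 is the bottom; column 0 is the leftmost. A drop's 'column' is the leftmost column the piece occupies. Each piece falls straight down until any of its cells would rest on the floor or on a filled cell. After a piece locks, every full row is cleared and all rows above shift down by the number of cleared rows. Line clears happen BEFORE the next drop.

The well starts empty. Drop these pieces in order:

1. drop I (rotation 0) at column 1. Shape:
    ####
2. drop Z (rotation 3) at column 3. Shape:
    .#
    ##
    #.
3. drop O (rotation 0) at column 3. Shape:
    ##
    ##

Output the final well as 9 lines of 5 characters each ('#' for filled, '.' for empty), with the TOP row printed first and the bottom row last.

Answer: .....
.....
.....
...##
...##
....#
...##
...#.
.####

Derivation:
Drop 1: I rot0 at col 1 lands with bottom-row=0; cleared 0 line(s) (total 0); column heights now [0 1 1 1 1], max=1
Drop 2: Z rot3 at col 3 lands with bottom-row=1; cleared 0 line(s) (total 0); column heights now [0 1 1 3 4], max=4
Drop 3: O rot0 at col 3 lands with bottom-row=4; cleared 0 line(s) (total 0); column heights now [0 1 1 6 6], max=6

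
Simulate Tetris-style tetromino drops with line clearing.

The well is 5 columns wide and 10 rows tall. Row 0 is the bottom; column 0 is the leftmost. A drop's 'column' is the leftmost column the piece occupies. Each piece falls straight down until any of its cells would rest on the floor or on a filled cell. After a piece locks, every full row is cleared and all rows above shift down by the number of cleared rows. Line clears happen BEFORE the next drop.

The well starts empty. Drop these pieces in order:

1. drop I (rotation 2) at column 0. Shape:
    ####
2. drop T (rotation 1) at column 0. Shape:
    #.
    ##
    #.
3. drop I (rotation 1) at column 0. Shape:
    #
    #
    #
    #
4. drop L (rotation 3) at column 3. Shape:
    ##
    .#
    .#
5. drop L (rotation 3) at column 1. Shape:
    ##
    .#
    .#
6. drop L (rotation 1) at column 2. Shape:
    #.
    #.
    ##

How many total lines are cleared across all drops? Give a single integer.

Answer: 2

Derivation:
Drop 1: I rot2 at col 0 lands with bottom-row=0; cleared 0 line(s) (total 0); column heights now [1 1 1 1 0], max=1
Drop 2: T rot1 at col 0 lands with bottom-row=1; cleared 0 line(s) (total 0); column heights now [4 3 1 1 0], max=4
Drop 3: I rot1 at col 0 lands with bottom-row=4; cleared 0 line(s) (total 0); column heights now [8 3 1 1 0], max=8
Drop 4: L rot3 at col 3 lands with bottom-row=0; cleared 1 line(s) (total 1); column heights now [7 2 0 2 2], max=7
Drop 5: L rot3 at col 1 lands with bottom-row=0; cleared 1 line(s) (total 2); column heights now [6 2 2 0 1], max=6
Drop 6: L rot1 at col 2 lands with bottom-row=2; cleared 0 line(s) (total 2); column heights now [6 2 5 3 1], max=6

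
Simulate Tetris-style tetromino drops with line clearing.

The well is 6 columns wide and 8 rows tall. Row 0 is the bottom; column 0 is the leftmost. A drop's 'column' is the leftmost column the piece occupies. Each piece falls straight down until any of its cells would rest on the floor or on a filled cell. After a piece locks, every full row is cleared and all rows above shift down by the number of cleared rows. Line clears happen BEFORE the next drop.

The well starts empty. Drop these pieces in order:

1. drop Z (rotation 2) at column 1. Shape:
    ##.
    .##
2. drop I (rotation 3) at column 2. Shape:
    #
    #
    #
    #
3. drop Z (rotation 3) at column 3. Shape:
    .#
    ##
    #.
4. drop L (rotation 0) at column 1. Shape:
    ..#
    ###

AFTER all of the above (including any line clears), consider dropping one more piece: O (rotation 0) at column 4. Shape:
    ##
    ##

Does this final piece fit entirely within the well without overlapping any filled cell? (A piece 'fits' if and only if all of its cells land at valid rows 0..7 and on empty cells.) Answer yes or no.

Drop 1: Z rot2 at col 1 lands with bottom-row=0; cleared 0 line(s) (total 0); column heights now [0 2 2 1 0 0], max=2
Drop 2: I rot3 at col 2 lands with bottom-row=2; cleared 0 line(s) (total 0); column heights now [0 2 6 1 0 0], max=6
Drop 3: Z rot3 at col 3 lands with bottom-row=1; cleared 0 line(s) (total 0); column heights now [0 2 6 3 4 0], max=6
Drop 4: L rot0 at col 1 lands with bottom-row=6; cleared 0 line(s) (total 0); column heights now [0 7 7 8 4 0], max=8
Test piece O rot0 at col 4 (width 2): heights before test = [0 7 7 8 4 0]; fits = True

Answer: yes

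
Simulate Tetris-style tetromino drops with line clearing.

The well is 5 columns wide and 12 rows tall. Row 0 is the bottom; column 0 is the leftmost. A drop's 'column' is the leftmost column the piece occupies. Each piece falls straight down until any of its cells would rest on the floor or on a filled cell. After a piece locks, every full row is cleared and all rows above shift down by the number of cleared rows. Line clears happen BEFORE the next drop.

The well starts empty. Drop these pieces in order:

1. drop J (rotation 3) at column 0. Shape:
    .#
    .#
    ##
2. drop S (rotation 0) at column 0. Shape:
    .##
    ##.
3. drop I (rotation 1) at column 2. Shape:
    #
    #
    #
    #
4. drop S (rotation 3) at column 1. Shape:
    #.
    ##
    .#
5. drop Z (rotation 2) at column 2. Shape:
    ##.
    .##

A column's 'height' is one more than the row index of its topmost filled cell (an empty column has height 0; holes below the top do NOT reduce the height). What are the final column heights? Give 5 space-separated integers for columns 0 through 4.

Answer: 4 12 12 12 11

Derivation:
Drop 1: J rot3 at col 0 lands with bottom-row=0; cleared 0 line(s) (total 0); column heights now [1 3 0 0 0], max=3
Drop 2: S rot0 at col 0 lands with bottom-row=3; cleared 0 line(s) (total 0); column heights now [4 5 5 0 0], max=5
Drop 3: I rot1 at col 2 lands with bottom-row=5; cleared 0 line(s) (total 0); column heights now [4 5 9 0 0], max=9
Drop 4: S rot3 at col 1 lands with bottom-row=9; cleared 0 line(s) (total 0); column heights now [4 12 11 0 0], max=12
Drop 5: Z rot2 at col 2 lands with bottom-row=10; cleared 0 line(s) (total 0); column heights now [4 12 12 12 11], max=12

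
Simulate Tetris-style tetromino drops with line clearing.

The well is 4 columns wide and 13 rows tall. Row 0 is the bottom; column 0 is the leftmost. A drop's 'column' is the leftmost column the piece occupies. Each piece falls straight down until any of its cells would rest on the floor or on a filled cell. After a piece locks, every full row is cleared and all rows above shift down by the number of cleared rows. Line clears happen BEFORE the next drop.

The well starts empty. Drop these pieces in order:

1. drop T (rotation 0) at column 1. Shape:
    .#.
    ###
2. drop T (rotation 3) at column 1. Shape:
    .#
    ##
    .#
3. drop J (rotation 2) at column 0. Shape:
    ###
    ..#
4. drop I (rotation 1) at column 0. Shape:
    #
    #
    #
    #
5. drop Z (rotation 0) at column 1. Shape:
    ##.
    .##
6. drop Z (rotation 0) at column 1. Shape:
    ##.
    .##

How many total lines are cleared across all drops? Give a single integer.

Drop 1: T rot0 at col 1 lands with bottom-row=0; cleared 0 line(s) (total 0); column heights now [0 1 2 1], max=2
Drop 2: T rot3 at col 1 lands with bottom-row=2; cleared 0 line(s) (total 0); column heights now [0 4 5 1], max=5
Drop 3: J rot2 at col 0 lands with bottom-row=5; cleared 0 line(s) (total 0); column heights now [7 7 7 1], max=7
Drop 4: I rot1 at col 0 lands with bottom-row=7; cleared 0 line(s) (total 0); column heights now [11 7 7 1], max=11
Drop 5: Z rot0 at col 1 lands with bottom-row=7; cleared 0 line(s) (total 0); column heights now [11 9 9 8], max=11
Drop 6: Z rot0 at col 1 lands with bottom-row=9; cleared 0 line(s) (total 0); column heights now [11 11 11 10], max=11

Answer: 0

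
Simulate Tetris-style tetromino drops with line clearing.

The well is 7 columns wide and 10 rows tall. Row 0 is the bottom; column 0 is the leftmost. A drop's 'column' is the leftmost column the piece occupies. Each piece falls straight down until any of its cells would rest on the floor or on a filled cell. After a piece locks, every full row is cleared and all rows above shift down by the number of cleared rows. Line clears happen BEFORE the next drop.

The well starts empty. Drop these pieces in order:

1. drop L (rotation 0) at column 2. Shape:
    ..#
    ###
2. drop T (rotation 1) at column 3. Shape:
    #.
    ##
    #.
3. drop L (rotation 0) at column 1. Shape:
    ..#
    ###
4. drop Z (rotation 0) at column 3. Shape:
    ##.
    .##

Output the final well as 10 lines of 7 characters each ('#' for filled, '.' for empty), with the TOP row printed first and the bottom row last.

Answer: .......
.......
.......
...##..
...###.
.###...
...#...
...##..
...##..
..###..

Derivation:
Drop 1: L rot0 at col 2 lands with bottom-row=0; cleared 0 line(s) (total 0); column heights now [0 0 1 1 2 0 0], max=2
Drop 2: T rot1 at col 3 lands with bottom-row=1; cleared 0 line(s) (total 0); column heights now [0 0 1 4 3 0 0], max=4
Drop 3: L rot0 at col 1 lands with bottom-row=4; cleared 0 line(s) (total 0); column heights now [0 5 5 6 3 0 0], max=6
Drop 4: Z rot0 at col 3 lands with bottom-row=5; cleared 0 line(s) (total 0); column heights now [0 5 5 7 7 6 0], max=7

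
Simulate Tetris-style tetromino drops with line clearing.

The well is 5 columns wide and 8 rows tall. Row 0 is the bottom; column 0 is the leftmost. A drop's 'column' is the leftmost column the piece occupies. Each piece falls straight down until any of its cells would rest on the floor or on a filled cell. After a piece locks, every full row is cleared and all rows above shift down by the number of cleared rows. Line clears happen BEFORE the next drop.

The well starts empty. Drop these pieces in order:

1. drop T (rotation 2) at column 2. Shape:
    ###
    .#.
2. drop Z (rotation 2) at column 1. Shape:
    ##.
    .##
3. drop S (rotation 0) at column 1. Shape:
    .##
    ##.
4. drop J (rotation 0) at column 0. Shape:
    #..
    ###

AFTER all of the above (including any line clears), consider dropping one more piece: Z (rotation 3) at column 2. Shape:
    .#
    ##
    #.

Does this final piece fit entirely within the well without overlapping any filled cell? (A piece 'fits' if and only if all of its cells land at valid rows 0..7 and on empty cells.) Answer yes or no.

Answer: no

Derivation:
Drop 1: T rot2 at col 2 lands with bottom-row=0; cleared 0 line(s) (total 0); column heights now [0 0 2 2 2], max=2
Drop 2: Z rot2 at col 1 lands with bottom-row=2; cleared 0 line(s) (total 0); column heights now [0 4 4 3 2], max=4
Drop 3: S rot0 at col 1 lands with bottom-row=4; cleared 0 line(s) (total 0); column heights now [0 5 6 6 2], max=6
Drop 4: J rot0 at col 0 lands with bottom-row=6; cleared 0 line(s) (total 0); column heights now [8 7 7 6 2], max=8
Test piece Z rot3 at col 2 (width 2): heights before test = [8 7 7 6 2]; fits = False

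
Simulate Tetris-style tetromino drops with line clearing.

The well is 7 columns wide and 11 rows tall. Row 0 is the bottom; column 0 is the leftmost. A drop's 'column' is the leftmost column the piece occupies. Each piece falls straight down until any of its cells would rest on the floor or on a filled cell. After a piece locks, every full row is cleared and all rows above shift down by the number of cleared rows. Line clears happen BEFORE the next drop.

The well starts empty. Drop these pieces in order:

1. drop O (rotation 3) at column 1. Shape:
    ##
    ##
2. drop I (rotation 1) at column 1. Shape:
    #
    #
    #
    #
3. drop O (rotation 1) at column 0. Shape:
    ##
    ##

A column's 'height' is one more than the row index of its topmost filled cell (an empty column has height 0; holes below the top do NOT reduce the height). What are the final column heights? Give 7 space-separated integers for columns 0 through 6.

Answer: 8 8 2 0 0 0 0

Derivation:
Drop 1: O rot3 at col 1 lands with bottom-row=0; cleared 0 line(s) (total 0); column heights now [0 2 2 0 0 0 0], max=2
Drop 2: I rot1 at col 1 lands with bottom-row=2; cleared 0 line(s) (total 0); column heights now [0 6 2 0 0 0 0], max=6
Drop 3: O rot1 at col 0 lands with bottom-row=6; cleared 0 line(s) (total 0); column heights now [8 8 2 0 0 0 0], max=8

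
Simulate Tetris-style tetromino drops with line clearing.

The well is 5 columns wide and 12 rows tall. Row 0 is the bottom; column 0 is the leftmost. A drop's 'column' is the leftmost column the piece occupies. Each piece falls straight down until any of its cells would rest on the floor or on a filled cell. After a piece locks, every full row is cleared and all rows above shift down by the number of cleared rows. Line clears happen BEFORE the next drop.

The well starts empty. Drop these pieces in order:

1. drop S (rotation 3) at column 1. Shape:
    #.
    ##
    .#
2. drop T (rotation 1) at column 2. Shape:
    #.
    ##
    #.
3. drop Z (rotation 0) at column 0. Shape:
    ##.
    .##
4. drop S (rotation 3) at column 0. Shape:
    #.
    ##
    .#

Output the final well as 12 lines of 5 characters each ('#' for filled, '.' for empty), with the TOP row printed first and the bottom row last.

Answer: .....
.....
#....
##...
.#...
##...
.##..
..#..
..##.
.##..
.##..
..#..

Derivation:
Drop 1: S rot3 at col 1 lands with bottom-row=0; cleared 0 line(s) (total 0); column heights now [0 3 2 0 0], max=3
Drop 2: T rot1 at col 2 lands with bottom-row=2; cleared 0 line(s) (total 0); column heights now [0 3 5 4 0], max=5
Drop 3: Z rot0 at col 0 lands with bottom-row=5; cleared 0 line(s) (total 0); column heights now [7 7 6 4 0], max=7
Drop 4: S rot3 at col 0 lands with bottom-row=7; cleared 0 line(s) (total 0); column heights now [10 9 6 4 0], max=10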